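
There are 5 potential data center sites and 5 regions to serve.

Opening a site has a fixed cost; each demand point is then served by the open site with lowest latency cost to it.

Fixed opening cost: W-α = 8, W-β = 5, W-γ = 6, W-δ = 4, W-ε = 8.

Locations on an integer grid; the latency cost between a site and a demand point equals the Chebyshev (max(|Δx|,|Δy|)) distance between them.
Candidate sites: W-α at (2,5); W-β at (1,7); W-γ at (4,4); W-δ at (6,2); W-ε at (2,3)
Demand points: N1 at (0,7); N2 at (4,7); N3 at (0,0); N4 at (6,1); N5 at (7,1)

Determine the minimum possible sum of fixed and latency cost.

21

Open {W-β, W-δ}: assign each demand point to its cheapest open site.
  N1→W-β 1, N2→W-β 3, N3→W-δ 6, N4→W-δ 1, N5→W-δ 1
  latency cost 12, fixed 9 → total 21.
Compare {W-γ}: latency cost 17 + fixed 6 = 23.
Compare {W-δ}: latency cost 19 + fixed 4 = 23.
Compare {W-α, W-δ}: latency cost 11 + fixed 12 = 23.
All other subsets cost ≥ 23. Minimum total cost: 21.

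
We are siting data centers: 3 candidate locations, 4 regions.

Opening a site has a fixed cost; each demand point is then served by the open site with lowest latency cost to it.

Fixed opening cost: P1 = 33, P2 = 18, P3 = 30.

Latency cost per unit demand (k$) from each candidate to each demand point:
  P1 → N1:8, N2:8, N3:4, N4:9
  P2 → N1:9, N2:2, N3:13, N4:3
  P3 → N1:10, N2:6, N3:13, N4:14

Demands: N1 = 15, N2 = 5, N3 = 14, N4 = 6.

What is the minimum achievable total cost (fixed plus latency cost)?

Open {P1, P2}: assign each demand point to its cheapest open site.
  N1→P1 15×8=120, N2→P2 5×2=10, N3→P1 14×4=56, N4→P2 6×3=18
  latency cost 204, fixed 51 → total 255.
Compare {P1, P2, P3}: latency cost 204 + fixed 81 = 285.
Compare {P1}: latency cost 270 + fixed 33 = 303.
Compare {P1, P3}: latency cost 260 + fixed 63 = 323.
All other subsets cost ≥ 285. Minimum total cost: 255.

255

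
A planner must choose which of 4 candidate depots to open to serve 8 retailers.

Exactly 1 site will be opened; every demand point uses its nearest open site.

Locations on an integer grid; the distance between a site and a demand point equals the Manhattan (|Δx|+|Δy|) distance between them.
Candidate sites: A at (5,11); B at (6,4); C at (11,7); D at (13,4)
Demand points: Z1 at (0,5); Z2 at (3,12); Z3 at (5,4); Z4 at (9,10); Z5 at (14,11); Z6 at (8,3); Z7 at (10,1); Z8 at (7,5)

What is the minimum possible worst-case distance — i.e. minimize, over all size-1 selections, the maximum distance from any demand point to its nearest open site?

Open {C}.
  Farthest demand point is Z1 at distance 13 (to C); all others are ≤ 13.
With {A} the worst case is 15.
With {B} the worst case is 15.
No size-1 selection achieves below 13.

13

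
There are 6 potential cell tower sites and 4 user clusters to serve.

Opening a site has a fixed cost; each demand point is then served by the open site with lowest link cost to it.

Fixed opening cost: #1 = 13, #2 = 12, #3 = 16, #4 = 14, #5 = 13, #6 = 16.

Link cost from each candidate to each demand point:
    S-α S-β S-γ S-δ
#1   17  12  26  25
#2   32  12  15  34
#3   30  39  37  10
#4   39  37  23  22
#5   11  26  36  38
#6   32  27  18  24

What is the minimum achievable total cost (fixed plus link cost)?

Open {#2, #3, #5}: assign each demand point to its cheapest open site.
  S-α→#5 11, S-β→#2 12, S-γ→#2 15, S-δ→#3 10
  link cost 48, fixed 41 → total 89.
Compare {#1}: link cost 80 + fixed 13 = 93.
Compare {#1, #2}: link cost 69 + fixed 25 = 94.
Compare {#1, #3}: link cost 65 + fixed 29 = 94.
All other subsets cost ≥ 93. Minimum total cost: 89.

89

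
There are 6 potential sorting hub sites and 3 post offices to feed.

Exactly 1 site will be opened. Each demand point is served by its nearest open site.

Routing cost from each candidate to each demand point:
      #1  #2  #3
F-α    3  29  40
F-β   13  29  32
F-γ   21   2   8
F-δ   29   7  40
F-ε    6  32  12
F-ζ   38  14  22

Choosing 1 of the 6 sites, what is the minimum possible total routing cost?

Open {F-γ}.
  #1→F-γ 21, #2→F-γ 2, #3→F-γ 8  ⇒ total 31.
Compare {F-ε}: total 50.
Compare {F-α}: total 72.
No size-1 selection does better; minimum is 31.

31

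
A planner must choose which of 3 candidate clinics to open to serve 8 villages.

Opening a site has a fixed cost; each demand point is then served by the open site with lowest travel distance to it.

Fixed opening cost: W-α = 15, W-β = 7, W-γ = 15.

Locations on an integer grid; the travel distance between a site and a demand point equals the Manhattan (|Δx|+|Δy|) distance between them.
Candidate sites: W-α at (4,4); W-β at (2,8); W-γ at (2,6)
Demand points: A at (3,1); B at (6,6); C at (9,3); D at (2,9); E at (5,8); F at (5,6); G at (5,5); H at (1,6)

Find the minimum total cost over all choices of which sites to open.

48

Open {W-α, W-β}: assign each demand point to its cheapest open site.
  A→W-α 4, B→W-α 4, C→W-α 6, D→W-β 1, E→W-β 3, F→W-α 3, G→W-α 2, H→W-β 3
  travel distance 26, fixed 22 → total 48.
Compare {W-α}: travel distance 36 + fixed 15 = 51.
Compare {W-β}: travel distance 44 + fixed 7 = 51.
Compare {W-γ}: travel distance 36 + fixed 15 = 51.
All other subsets cost ≥ 51. Minimum total cost: 48.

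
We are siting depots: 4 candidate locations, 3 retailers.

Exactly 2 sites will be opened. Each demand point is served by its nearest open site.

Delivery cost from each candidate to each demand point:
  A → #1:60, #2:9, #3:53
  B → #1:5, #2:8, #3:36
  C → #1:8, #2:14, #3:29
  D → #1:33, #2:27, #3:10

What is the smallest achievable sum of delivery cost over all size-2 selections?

Open {B, D}.
  #1→B 5, #2→B 8, #3→D 10  ⇒ total 23.
Compare {C, D}: total 32.
Compare {B, C}: total 42.
No size-2 selection does better; minimum is 23.

23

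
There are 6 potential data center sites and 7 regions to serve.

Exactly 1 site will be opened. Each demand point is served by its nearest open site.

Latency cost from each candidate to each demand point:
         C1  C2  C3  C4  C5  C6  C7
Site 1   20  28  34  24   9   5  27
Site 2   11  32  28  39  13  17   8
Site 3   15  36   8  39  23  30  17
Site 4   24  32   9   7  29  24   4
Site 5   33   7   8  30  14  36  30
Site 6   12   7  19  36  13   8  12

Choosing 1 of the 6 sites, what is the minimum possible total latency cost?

107

Open {Site 6}.
  C1→Site 6 12, C2→Site 6 7, C3→Site 6 19, C4→Site 6 36, C5→Site 6 13, C6→Site 6 8, C7→Site 6 12  ⇒ total 107.
Compare {Site 4}: total 129.
Compare {Site 1}: total 147.
No size-1 selection does better; minimum is 107.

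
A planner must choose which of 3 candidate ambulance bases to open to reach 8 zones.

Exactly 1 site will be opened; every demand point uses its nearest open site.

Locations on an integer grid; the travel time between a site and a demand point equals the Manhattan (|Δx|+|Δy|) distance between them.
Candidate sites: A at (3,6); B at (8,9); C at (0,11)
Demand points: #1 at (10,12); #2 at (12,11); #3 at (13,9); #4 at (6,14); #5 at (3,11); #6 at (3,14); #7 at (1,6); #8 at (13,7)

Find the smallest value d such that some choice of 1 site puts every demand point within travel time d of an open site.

Open {B}.
  Farthest demand point is #6 at travel time 10 (to B); all others are ≤ 10.
With {A} the worst case is 14.
With {C} the worst case is 17.
No size-1 selection achieves below 10.

10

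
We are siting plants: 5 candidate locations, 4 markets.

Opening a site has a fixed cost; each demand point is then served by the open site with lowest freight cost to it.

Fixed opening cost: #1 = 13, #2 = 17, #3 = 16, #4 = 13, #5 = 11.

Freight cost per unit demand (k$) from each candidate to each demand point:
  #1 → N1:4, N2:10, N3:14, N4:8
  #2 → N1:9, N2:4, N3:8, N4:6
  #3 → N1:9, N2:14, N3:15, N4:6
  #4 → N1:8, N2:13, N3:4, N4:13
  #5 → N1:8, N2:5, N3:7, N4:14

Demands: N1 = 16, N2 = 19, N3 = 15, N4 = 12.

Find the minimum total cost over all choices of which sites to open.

315

Open {#1, #2, #4}: assign each demand point to its cheapest open site.
  N1→#1 16×4=64, N2→#2 19×4=76, N3→#4 15×4=60, N4→#2 12×6=72
  freight cost 272, fixed 43 → total 315.
Compare {#1, #2, #4, #5}: freight cost 272 + fixed 54 = 326.
Compare {#1, #2, #3, #4}: freight cost 272 + fixed 59 = 331.
Compare {#1, #2, #3, #4, #5}: freight cost 272 + fixed 70 = 342.
All other subsets cost ≥ 326. Minimum total cost: 315.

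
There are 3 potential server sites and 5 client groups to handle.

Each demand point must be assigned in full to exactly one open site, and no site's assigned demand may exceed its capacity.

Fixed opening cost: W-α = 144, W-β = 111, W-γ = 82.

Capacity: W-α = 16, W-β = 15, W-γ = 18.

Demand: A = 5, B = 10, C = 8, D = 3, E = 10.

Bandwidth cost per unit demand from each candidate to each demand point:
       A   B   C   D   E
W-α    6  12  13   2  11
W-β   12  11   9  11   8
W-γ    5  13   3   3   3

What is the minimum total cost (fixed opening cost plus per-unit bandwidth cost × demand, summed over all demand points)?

Open {W-α, W-β, W-γ}; cheapest assignment that respects the capacities:
  W-α (cap 16, load 8): A, D — cost 5×6 + 3×2 = 36
  W-β (cap 15, load 10): B — cost 10×11 = 110
  W-γ (cap 18, load 18): C, E — cost 8×3 + 10×3 = 54
  Shipping 200, fixed 337 → total 537.
  Any other capacity-feasible assignment to {W-α, W-β, W-γ} ships for at least 200.
Total demand is 36 and no other set of sites has combined capacity ≥ 36, so {W-α, W-β, W-γ} is the only feasible choice of open sites. Minimum: 537.

537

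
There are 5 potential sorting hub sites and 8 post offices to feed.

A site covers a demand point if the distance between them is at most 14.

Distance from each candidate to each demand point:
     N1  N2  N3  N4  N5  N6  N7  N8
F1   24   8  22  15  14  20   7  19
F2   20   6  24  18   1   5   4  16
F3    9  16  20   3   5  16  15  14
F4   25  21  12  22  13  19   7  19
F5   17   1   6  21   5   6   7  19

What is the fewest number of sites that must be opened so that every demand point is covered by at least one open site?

2

Coverage sets (demand points within 14 of each site):
  F1: {N2, N5, N7}
  F2: {N2, N5, N6, N7}
  F3: {N1, N4, N5, N8}
  F4: {N3, N5, N7}
  F5: {N2, N3, N5, N6, N7}
No single site covers all 8 demand points.
But {F3, F5} covers everything, so the minimum is 2.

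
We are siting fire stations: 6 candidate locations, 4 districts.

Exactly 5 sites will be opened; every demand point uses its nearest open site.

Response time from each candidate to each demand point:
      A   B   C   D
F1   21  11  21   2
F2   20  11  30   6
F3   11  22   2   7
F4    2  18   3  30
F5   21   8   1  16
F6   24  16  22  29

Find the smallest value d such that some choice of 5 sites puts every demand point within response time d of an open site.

8

Open {F1, F2, F3, F4, F5}.
  Farthest demand point is B at response time 8 (to F5); all others are ≤ 8.
With {F1, F2, F4, F5, F6} the worst case is 8.
With {F1, F3, F4, F5, F6} the worst case is 8.
No size-5 selection achieves below 8.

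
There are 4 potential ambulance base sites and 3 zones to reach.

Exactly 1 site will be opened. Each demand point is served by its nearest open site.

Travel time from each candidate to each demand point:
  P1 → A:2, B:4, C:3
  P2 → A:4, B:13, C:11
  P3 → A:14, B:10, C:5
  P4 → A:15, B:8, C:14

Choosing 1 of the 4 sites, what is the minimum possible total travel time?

Open {P1}.
  A→P1 2, B→P1 4, C→P1 3  ⇒ total 9.
Compare {P2}: total 28.
Compare {P3}: total 29.
No size-1 selection does better; minimum is 9.

9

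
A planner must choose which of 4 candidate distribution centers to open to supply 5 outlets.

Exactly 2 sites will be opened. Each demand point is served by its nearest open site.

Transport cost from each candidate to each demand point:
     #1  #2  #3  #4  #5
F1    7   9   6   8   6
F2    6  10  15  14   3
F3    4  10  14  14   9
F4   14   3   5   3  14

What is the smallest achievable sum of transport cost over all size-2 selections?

20

Open {F2, F4}.
  #1→F2 6, #2→F4 3, #3→F4 5, #4→F4 3, #5→F2 3  ⇒ total 20.
Compare {F1, F4}: total 24.
Compare {F3, F4}: total 24.
No size-2 selection does better; minimum is 20.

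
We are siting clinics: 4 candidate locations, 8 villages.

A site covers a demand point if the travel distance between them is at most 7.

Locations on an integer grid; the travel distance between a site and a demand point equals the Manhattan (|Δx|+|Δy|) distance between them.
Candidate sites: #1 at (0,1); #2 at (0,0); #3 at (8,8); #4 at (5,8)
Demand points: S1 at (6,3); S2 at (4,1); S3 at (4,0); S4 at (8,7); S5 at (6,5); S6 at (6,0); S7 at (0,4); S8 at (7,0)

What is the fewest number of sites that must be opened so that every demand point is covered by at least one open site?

Coverage sets (demand points within 7 of each site):
  #1: {S2, S3, S6, S7}
  #2: {S2, S3, S6, S7, S8}
  #3: {S1, S4, S5}
  #4: {S1, S4, S5}
No single site covers all 8 demand points.
But {#2, #3} covers everything, so the minimum is 2.

2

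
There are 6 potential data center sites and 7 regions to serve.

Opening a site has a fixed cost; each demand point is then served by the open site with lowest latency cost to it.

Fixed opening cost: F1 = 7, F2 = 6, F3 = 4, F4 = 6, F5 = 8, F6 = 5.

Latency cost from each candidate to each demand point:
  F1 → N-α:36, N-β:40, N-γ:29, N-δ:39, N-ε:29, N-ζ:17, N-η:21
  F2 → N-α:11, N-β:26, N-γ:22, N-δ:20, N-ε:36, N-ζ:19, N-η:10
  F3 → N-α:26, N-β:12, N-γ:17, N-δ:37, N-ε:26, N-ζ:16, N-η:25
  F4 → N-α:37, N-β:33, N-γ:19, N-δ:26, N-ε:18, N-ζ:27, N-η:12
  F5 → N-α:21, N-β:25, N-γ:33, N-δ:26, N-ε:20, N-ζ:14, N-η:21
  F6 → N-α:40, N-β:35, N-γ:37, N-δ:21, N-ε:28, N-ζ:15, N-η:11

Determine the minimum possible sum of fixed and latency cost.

Open {F2, F3, F4}: assign each demand point to its cheapest open site.
  N-α→F2 11, N-β→F3 12, N-γ→F3 17, N-δ→F2 20, N-ε→F4 18, N-ζ→F3 16, N-η→F2 10
  latency cost 104, fixed 16 → total 120.
Compare {F2, F3}: latency cost 112 + fixed 10 = 122.
Compare {F2, F3, F5}: latency cost 104 + fixed 18 = 122.
Compare {F2, F3, F4, F6}: latency cost 103 + fixed 21 = 124.
All other subsets cost ≥ 122. Minimum total cost: 120.

120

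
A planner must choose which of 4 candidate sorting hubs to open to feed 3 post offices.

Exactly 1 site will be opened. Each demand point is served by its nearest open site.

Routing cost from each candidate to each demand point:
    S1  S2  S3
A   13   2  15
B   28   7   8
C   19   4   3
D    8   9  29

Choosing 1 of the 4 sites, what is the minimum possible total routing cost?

26

Open {C}.
  S1→C 19, S2→C 4, S3→C 3  ⇒ total 26.
Compare {A}: total 30.
Compare {B}: total 43.
No size-1 selection does better; minimum is 26.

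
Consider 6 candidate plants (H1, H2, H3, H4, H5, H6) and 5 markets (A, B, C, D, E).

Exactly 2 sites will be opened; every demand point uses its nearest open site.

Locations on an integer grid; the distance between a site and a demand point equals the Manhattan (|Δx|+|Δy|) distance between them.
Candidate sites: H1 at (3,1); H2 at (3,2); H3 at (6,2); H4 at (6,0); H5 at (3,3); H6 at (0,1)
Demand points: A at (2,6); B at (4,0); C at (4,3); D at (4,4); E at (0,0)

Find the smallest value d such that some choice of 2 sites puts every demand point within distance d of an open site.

4

Open {H1, H5}.
  Farthest demand point is A at distance 4 (to H5); all others are ≤ 4.
With {H5, H6} the worst case is 4.
With {H1, H2} the worst case is 5.
No size-2 selection achieves below 4.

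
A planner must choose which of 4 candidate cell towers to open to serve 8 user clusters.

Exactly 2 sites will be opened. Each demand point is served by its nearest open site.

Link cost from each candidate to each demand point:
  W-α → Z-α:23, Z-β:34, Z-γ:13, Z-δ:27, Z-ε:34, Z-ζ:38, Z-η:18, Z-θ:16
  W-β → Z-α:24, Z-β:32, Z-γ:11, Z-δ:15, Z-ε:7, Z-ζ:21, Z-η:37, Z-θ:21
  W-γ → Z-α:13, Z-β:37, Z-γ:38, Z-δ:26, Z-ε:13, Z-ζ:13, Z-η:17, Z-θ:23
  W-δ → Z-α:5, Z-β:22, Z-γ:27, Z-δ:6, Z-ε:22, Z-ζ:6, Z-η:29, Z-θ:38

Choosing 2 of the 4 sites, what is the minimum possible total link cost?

Open {W-β, W-δ}.
  Z-α→W-δ 5, Z-β→W-δ 22, Z-γ→W-β 11, Z-δ→W-δ 6, Z-ε→W-β 7, Z-ζ→W-δ 6, Z-η→W-δ 29, Z-θ→W-β 21  ⇒ total 107.
Compare {W-α, W-δ}: total 108.
Compare {W-γ, W-δ}: total 119.
No size-2 selection does better; minimum is 107.

107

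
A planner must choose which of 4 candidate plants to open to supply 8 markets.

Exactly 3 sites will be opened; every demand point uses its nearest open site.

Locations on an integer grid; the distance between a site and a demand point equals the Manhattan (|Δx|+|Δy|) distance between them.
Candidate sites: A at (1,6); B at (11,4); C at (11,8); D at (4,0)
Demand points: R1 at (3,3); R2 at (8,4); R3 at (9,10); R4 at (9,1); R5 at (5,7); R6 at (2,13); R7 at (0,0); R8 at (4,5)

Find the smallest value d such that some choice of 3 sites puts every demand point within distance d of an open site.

Open {A, B, C}.
  Farthest demand point is R6 at distance 8 (to A); all others are ≤ 8.
With {A, B, D} the worst case is 8.
With {A, C, D} the worst case is 8.
No size-3 selection achieves below 8.

8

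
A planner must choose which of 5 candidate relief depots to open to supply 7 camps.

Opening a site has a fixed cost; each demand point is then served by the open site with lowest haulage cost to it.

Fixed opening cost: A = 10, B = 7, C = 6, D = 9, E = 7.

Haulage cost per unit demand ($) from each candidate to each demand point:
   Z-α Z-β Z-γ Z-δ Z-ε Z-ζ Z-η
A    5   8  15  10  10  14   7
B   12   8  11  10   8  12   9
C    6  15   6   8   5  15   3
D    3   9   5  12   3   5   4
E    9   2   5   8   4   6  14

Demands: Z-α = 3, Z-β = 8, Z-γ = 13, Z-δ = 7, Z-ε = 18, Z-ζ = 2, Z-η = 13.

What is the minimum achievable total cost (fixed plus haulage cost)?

Open {C, D, E}: assign each demand point to its cheapest open site.
  Z-α→D 3×3=9, Z-β→E 8×2=16, Z-γ→D 13×5=65, Z-δ→C 7×8=56, Z-ε→D 18×3=54, Z-ζ→D 2×5=10, Z-η→C 13×3=39
  haulage cost 249, fixed 22 → total 271.
Compare {D, E}: haulage cost 262 + fixed 16 = 278.
Compare {B, C, D, E}: haulage cost 249 + fixed 29 = 278.
Compare {A, C, D, E}: haulage cost 249 + fixed 32 = 281.
All other subsets cost ≥ 278. Minimum total cost: 271.

271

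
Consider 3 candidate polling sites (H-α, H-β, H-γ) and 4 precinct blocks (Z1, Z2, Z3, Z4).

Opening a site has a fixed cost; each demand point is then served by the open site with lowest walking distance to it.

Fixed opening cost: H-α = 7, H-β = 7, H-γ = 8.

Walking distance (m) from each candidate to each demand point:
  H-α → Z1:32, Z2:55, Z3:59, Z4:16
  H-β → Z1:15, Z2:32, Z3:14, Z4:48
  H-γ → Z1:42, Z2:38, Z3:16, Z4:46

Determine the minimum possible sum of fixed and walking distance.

Open {H-α, H-β}: assign each demand point to its cheapest open site.
  Z1→H-β 15, Z2→H-β 32, Z3→H-β 14, Z4→H-α 16
  walking distance 77, fixed 14 → total 91.
Compare {H-α, H-β, H-γ}: walking distance 77 + fixed 22 = 99.
Compare {H-β}: walking distance 109 + fixed 7 = 116.
Compare {H-α, H-γ}: walking distance 102 + fixed 15 = 117.
All other subsets cost ≥ 99. Minimum total cost: 91.

91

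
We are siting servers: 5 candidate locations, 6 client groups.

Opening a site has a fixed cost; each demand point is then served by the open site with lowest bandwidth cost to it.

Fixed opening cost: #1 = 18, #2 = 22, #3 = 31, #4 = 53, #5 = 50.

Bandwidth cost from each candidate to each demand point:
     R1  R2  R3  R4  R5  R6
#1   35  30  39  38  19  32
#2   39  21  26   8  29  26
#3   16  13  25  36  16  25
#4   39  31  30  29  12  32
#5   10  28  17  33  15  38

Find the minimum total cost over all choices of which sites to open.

156

Open {#2, #3}: assign each demand point to its cheapest open site.
  R1→#3 16, R2→#3 13, R3→#3 25, R4→#2 8, R5→#3 16, R6→#3 25
  bandwidth cost 103, fixed 53 → total 156.
Compare {#3}: bandwidth cost 131 + fixed 31 = 162.
Compare {#2, #5}: bandwidth cost 97 + fixed 72 = 169.
Compare {#2}: bandwidth cost 149 + fixed 22 = 171.
All other subsets cost ≥ 162. Minimum total cost: 156.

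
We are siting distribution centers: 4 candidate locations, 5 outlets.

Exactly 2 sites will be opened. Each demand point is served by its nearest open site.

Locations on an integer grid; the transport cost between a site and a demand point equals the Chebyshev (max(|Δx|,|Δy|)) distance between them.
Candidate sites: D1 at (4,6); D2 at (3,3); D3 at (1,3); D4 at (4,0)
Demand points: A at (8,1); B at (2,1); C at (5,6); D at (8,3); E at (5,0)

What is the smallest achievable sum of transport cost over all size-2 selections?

12

Open {D1, D4}.
  A→D4 4, B→D4 2, C→D1 1, D→D1 4, E→D4 1  ⇒ total 12.
Compare {D2, D4}: total 14.
Compare {D1, D2}: total 15.
No size-2 selection does better; minimum is 12.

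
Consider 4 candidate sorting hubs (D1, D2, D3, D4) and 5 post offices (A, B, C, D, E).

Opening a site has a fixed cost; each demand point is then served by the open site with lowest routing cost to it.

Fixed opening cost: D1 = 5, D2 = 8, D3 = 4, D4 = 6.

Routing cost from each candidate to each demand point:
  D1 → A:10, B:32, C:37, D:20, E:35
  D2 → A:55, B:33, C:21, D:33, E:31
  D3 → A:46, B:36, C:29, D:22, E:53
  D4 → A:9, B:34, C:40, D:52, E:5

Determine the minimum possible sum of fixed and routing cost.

106

Open {D1, D2, D4}: assign each demand point to its cheapest open site.
  A→D4 9, B→D1 32, C→D2 21, D→D1 20, E→D4 5
  routing cost 87, fixed 19 → total 106.
Compare {D2, D3, D4}: routing cost 90 + fixed 18 = 108.
Compare {D3, D4}: routing cost 99 + fixed 10 = 109.
Compare {D1, D3, D4}: routing cost 95 + fixed 15 = 110.
All other subsets cost ≥ 108. Minimum total cost: 106.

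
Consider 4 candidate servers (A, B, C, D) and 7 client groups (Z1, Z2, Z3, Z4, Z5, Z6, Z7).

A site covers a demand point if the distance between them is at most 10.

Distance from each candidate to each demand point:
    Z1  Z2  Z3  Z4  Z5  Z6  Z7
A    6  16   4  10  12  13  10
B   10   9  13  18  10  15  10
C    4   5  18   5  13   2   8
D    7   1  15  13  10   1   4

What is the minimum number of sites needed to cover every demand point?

2

Coverage sets (demand points within 10 of each site):
  A: {Z1, Z3, Z4, Z7}
  B: {Z1, Z2, Z5, Z7}
  C: {Z1, Z2, Z4, Z6, Z7}
  D: {Z1, Z2, Z5, Z6, Z7}
No single site covers all 7 demand points.
But {A, D} covers everything, so the minimum is 2.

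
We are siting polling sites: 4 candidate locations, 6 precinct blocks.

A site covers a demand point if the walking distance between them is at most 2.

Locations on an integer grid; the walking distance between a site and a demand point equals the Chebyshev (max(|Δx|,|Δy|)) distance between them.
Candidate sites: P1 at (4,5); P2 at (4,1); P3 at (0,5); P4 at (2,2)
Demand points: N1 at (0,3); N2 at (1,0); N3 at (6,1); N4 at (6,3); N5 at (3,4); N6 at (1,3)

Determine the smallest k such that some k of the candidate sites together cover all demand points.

Coverage sets (demand points within 2 of each site):
  P1: {N4, N5}
  P2: {N3, N4}
  P3: {N1, N6}
  P4: {N1, N2, N5, N6}
No single site covers all 6 demand points.
But {P2, P4} covers everything, so the minimum is 2.

2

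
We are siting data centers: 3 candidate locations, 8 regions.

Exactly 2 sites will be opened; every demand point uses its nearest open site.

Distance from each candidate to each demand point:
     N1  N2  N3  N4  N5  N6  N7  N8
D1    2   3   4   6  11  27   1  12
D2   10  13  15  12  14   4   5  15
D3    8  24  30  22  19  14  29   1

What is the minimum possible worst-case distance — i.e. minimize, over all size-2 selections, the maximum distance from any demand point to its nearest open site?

12

Open {D1, D2}.
  Farthest demand point is N8 at distance 12 (to D1); all others are ≤ 12.
With {D1, D3} the worst case is 14.
With {D2, D3} the worst case is 15.
No size-2 selection achieves below 12.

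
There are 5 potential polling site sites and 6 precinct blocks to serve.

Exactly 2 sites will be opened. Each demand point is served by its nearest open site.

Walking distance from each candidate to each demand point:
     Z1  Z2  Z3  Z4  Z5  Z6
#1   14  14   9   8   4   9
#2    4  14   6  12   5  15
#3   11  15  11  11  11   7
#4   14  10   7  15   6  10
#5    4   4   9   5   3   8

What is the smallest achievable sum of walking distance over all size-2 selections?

30

Open {#2, #5}.
  Z1→#2 4, Z2→#5 4, Z3→#2 6, Z4→#5 5, Z5→#5 3, Z6→#5 8  ⇒ total 30.
Compare {#4, #5}: total 31.
Compare {#3, #5}: total 32.
No size-2 selection does better; minimum is 30.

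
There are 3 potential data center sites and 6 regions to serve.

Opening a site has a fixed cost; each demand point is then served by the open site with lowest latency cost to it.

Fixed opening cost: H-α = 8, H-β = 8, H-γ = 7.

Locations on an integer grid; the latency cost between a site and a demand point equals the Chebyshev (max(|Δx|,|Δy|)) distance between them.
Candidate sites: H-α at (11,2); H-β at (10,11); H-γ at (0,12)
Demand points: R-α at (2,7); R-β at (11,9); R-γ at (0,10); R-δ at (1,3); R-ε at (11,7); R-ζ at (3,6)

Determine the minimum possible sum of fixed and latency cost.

Open {H-β, H-γ}: assign each demand point to its cheapest open site.
  R-α→H-γ 5, R-β→H-β 2, R-γ→H-γ 2, R-δ→H-β 9, R-ε→H-β 4, R-ζ→H-γ 6
  latency cost 28, fixed 15 → total 43.
Compare {H-β}: latency cost 40 + fixed 8 = 48.
Compare {H-α, H-γ}: latency cost 34 + fixed 15 = 49.
Compare {H-γ}: latency cost 44 + fixed 7 = 51.
All other subsets cost ≥ 48. Minimum total cost: 43.

43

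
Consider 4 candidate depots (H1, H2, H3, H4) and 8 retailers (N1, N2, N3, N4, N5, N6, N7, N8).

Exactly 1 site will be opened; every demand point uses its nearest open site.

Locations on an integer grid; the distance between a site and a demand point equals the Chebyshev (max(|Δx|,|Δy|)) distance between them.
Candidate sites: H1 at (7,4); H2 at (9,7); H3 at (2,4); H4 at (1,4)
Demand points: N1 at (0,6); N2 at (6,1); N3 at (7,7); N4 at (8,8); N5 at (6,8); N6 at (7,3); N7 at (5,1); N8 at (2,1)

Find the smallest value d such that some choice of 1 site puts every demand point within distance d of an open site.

Open {H3}.
  Farthest demand point is N4 at distance 6 (to H3); all others are ≤ 6.
With {H1} the worst case is 7.
With {H4} the worst case is 7.
No size-1 selection achieves below 6.

6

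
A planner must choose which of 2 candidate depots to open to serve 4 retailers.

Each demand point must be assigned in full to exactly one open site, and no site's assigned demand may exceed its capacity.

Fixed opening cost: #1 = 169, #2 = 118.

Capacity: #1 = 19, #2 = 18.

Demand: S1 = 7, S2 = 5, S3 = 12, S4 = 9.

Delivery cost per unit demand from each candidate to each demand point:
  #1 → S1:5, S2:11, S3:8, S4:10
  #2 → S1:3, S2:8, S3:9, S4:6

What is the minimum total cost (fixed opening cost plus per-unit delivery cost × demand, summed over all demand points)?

Open {#1, #2}; cheapest assignment that respects the capacities:
  #1 (cap 19, load 19): S1, S3 — cost 7×5 + 12×8 = 131
  #2 (cap 18, load 14): S2, S4 — cost 5×8 + 9×6 = 94
  Shipping 225, fixed 287 → total 512.
  Any other capacity-feasible assignment to {#1, #2} ships for at least 225.
Total demand is 33 and no other set of sites has combined capacity ≥ 33, so {#1, #2} is the only feasible choice of open sites. Minimum: 512.

512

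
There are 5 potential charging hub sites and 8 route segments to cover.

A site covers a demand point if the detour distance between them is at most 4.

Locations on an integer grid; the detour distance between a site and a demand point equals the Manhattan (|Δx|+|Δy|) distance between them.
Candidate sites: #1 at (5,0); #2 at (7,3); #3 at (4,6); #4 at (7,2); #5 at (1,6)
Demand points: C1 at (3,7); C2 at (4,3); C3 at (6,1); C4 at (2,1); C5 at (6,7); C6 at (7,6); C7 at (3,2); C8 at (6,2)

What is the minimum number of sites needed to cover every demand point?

Coverage sets (demand points within 4 of each site):
  #1: {C2, C3, C4, C7, C8}
  #2: {C2, C3, C6, C8}
  #3: {C1, C2, C5, C6}
  #4: {C2, C3, C6, C7, C8}
  #5: {C1}
No single site covers all 8 demand points.
But {#1, #3} covers everything, so the minimum is 2.

2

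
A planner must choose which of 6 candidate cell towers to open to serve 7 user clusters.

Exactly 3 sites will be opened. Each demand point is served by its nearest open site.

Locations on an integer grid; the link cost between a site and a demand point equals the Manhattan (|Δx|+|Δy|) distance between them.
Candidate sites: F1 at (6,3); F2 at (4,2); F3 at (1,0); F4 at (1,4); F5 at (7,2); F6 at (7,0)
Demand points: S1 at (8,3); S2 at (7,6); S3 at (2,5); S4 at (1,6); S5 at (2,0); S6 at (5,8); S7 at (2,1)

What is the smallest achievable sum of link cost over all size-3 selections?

19

Open {F1, F3, F4}.
  S1→F1 2, S2→F1 4, S3→F4 2, S4→F4 2, S5→F3 1, S6→F1 6, S7→F3 2  ⇒ total 19.
Compare {F3, F4, F5}: total 21.
Compare {F1, F2, F4}: total 23.
No size-3 selection does better; minimum is 19.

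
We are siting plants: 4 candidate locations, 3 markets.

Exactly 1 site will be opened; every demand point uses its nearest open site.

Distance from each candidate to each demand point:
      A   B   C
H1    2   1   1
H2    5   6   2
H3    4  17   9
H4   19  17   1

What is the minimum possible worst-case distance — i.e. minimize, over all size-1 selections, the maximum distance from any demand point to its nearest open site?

Open {H1}.
  Farthest demand point is A at distance 2 (to H1); all others are ≤ 2.
With {H2} the worst case is 6.
With {H3} the worst case is 17.
No size-1 selection achieves below 2.

2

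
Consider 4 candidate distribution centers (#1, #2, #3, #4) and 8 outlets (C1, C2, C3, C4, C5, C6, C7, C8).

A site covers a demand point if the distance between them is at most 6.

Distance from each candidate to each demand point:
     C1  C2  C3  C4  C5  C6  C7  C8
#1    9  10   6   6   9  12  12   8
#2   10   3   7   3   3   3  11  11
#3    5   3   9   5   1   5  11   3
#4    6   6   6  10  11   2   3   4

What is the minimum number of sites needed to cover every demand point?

2

Coverage sets (demand points within 6 of each site):
  #1: {C3, C4}
  #2: {C2, C4, C5, C6}
  #3: {C1, C2, C4, C5, C6, C8}
  #4: {C1, C2, C3, C6, C7, C8}
No single site covers all 8 demand points.
But {#2, #4} covers everything, so the minimum is 2.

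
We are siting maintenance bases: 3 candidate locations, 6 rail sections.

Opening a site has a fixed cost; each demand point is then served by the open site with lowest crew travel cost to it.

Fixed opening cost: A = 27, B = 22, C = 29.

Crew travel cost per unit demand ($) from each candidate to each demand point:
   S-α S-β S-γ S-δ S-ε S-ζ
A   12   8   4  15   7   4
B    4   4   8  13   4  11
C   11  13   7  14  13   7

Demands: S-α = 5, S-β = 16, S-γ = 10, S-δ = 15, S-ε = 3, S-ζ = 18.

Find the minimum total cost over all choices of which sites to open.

Open {A, B}: assign each demand point to its cheapest open site.
  S-α→B 5×4=20, S-β→B 16×4=64, S-γ→A 10×4=40, S-δ→B 15×13=195, S-ε→B 3×4=12, S-ζ→A 18×4=72
  crew travel cost 403, fixed 49 → total 452.
Compare {A, B, C}: crew travel cost 403 + fixed 78 = 481.
Compare {B, C}: crew travel cost 487 + fixed 51 = 538.
Compare {A}: crew travel cost 546 + fixed 27 = 573.
All other subsets cost ≥ 481. Minimum total cost: 452.

452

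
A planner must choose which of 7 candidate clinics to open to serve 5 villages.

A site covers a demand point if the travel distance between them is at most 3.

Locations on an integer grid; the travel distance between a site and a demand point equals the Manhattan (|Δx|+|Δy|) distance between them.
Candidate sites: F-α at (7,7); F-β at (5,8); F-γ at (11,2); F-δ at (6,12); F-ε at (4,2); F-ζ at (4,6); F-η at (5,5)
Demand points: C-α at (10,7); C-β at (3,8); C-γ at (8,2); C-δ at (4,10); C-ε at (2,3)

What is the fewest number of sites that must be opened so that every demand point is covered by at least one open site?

Coverage sets (demand points within 3 of each site):
  F-α: {C-α}
  F-β: {C-β, C-δ}
  F-γ: {C-γ}
  F-δ: {}
  F-ε: {C-ε}
  F-ζ: {C-β}
  F-η: {}
No 3 sites suffice: every size-3 union leaves at least one demand point uncovered.
But {F-α, F-β, F-γ, F-ε} covers everything, so the minimum is 4.

4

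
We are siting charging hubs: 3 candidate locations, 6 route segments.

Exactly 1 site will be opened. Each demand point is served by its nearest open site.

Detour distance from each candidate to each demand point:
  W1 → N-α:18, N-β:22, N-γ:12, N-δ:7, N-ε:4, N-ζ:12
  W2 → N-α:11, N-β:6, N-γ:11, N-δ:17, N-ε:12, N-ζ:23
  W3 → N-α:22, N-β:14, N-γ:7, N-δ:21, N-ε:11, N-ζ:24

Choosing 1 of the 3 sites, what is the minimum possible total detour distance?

75

Open {W1}.
  N-α→W1 18, N-β→W1 22, N-γ→W1 12, N-δ→W1 7, N-ε→W1 4, N-ζ→W1 12  ⇒ total 75.
Compare {W2}: total 80.
Compare {W3}: total 99.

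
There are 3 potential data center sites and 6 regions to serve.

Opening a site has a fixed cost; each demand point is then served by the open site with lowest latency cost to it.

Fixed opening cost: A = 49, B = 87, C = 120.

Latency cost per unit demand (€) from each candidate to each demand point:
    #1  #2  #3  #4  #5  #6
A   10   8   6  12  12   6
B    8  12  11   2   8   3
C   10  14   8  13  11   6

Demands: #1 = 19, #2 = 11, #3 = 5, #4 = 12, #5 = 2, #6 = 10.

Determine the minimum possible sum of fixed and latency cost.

Open {A, B}: assign each demand point to its cheapest open site.
  #1→B 19×8=152, #2→A 11×8=88, #3→A 5×6=30, #4→B 12×2=24, #5→B 2×8=16, #6→B 10×3=30
  latency cost 340, fixed 136 → total 476.
Compare {B}: latency cost 409 + fixed 87 = 496.
Compare {A}: latency cost 536 + fixed 49 = 585.
Compare {A, B, C}: latency cost 340 + fixed 256 = 596.
All other subsets cost ≥ 496. Minimum total cost: 476.

476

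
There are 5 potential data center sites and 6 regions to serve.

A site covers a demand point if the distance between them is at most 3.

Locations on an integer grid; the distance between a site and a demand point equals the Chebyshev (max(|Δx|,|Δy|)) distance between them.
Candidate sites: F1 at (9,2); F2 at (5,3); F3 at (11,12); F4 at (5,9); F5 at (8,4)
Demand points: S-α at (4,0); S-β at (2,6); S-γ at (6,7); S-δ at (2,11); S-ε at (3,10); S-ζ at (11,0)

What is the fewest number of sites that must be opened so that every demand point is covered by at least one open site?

3

Coverage sets (demand points within 3 of each site):
  F1: {S-ζ}
  F2: {S-α, S-β}
  F3: {}
  F4: {S-β, S-γ, S-δ, S-ε}
  F5: {S-γ}
No 2 sites suffice: every size-2 union leaves at least one demand point uncovered.
But {F1, F2, F4} covers everything, so the minimum is 3.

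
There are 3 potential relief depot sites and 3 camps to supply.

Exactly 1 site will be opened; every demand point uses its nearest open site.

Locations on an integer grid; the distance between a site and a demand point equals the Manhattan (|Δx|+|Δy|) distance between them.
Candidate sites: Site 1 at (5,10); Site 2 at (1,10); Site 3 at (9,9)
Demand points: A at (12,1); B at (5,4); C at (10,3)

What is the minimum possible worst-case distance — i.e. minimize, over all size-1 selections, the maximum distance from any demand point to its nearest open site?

Open {Site 3}.
  Farthest demand point is A at distance 11 (to Site 3); all others are ≤ 11.
With {Site 1} the worst case is 16.
With {Site 2} the worst case is 20.
No size-1 selection achieves below 11.

11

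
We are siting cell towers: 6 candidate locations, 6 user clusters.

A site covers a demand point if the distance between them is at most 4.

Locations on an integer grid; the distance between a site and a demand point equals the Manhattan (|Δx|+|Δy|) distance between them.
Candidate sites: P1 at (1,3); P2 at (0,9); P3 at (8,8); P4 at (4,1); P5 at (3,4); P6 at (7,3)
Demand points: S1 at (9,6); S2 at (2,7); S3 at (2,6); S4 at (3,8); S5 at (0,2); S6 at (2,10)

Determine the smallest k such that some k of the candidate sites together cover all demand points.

3

Coverage sets (demand points within 4 of each site):
  P1: {S3, S5}
  P2: {S2, S4, S6}
  P3: {S1}
  P4: {}
  P5: {S2, S3, S4}
  P6: {}
No 2 sites suffice: every size-2 union leaves at least one demand point uncovered.
But {P1, P2, P3} covers everything, so the minimum is 3.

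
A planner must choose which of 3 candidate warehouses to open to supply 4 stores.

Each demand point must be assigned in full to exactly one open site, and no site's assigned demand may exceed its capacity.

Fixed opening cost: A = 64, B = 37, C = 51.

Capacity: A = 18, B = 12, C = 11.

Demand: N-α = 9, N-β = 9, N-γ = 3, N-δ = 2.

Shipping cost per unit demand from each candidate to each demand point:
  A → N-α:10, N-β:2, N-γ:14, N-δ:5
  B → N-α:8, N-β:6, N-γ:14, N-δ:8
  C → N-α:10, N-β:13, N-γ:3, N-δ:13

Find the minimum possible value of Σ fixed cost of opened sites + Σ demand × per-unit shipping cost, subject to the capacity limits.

Open {A, B}; cheapest assignment that respects the capacities:
  A (cap 18, load 14): N-β, N-γ, N-δ — cost 9×2 + 3×14 + 2×5 = 70
  B (cap 12, load 9): N-α — cost 9×8 = 72
  Shipping 142, fixed 101 → total 243.
  Any other capacity-feasible assignment to {A, B} ships for at least 142.
Compare {A, C}: its best feasible assignment gives total 258.
Compare {A, B, C}: its best feasible assignment gives total 261.
Every other set of open sites that can feasibly serve all demand totals ≥ 258 even under its best assignment. Minimum: 243.

243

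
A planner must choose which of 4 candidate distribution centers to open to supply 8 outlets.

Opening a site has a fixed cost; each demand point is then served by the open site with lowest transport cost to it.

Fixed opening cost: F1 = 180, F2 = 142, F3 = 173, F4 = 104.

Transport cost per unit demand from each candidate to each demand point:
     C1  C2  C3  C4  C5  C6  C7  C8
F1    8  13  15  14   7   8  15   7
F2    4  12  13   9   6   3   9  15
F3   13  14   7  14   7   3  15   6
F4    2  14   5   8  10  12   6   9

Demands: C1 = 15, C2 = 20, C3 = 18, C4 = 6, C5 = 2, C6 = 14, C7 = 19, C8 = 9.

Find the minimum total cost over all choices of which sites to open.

Open {F2, F4}: assign each demand point to its cheapest open site.
  C1→F4 15×2=30, C2→F2 20×12=240, C3→F4 18×5=90, C4→F4 6×8=48, C5→F2 2×6=12, C6→F2 14×3=42, C7→F4 19×6=114, C8→F4 9×9=81
  transport cost 657, fixed 246 → total 903.
Compare {F4}: transport cost 831 + fixed 104 = 935.
Compare {F3, F4}: transport cost 672 + fixed 277 = 949.
Compare {F1, F4}: transport cost 731 + fixed 284 = 1015.
All other subsets cost ≥ 935. Minimum total cost: 903.

903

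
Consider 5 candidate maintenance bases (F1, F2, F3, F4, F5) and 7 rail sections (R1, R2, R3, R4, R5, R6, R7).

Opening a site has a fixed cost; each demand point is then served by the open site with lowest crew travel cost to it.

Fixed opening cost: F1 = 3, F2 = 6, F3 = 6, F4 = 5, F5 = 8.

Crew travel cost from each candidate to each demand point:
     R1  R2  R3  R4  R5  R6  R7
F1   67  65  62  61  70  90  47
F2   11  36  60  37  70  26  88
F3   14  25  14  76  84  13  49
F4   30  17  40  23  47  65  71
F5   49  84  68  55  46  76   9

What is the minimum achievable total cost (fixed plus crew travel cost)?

Open {F3, F4, F5}: assign each demand point to its cheapest open site.
  R1→F3 14, R2→F4 17, R3→F3 14, R4→F4 23, R5→F5 46, R6→F3 13, R7→F5 9
  crew travel cost 136, fixed 19 → total 155.
Compare {F1, F3, F4, F5}: crew travel cost 136 + fixed 22 = 158.
Compare {F2, F3, F4, F5}: crew travel cost 133 + fixed 25 = 158.
Compare {F1, F2, F3, F4, F5}: crew travel cost 133 + fixed 28 = 161.
All other subsets cost ≥ 158. Minimum total cost: 155.

155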